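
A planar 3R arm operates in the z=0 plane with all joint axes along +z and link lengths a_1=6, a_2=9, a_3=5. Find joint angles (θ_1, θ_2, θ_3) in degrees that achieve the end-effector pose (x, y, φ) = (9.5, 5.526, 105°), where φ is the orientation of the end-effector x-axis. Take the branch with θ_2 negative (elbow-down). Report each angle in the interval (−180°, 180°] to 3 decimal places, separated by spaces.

60.002 -90.001 134.999

wrist centre = target − a_3·(cos φ, sin φ) = (10.7941, 0.6964)
cos θ_2 = (116.9974−6²−9²)/(2·6·9) = -0.0000; θ_2 = -90.0014° (elbow-down)
β = atan2(0.6964,10.7941) = 3.6913°; ψ = atan2(-9.0000,5.9998) = -56.3109°
θ_1 = β − ψ = 60.0021°
θ_3 = φ − θ_1 − θ_2 = 134.9992° (wrapped to (-180°,180°])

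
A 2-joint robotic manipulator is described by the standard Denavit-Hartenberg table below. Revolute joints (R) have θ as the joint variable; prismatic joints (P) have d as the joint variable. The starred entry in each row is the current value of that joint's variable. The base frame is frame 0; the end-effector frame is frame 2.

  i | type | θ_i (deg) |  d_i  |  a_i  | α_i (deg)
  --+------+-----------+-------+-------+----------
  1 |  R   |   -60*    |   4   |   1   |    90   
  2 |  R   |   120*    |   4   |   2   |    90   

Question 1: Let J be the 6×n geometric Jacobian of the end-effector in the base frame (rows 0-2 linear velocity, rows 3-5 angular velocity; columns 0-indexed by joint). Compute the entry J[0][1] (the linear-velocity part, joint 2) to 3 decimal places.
axis z_1 = (-0.8660,-0.5000,0.0000); lever o_n−o_1 = (-3.9641,-1.1340,1.7321)
cross product → J_v[:, 1] = (-0.8660,1.5000,-1.0000)
J_ω[:, 1] = z_1
entry J[0][1] = -0.8660

-0.866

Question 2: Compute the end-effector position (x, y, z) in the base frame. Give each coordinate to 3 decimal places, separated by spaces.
-3.464 -2.000 5.732

after link 1: o_1 = (0.5000, -0.8660, 4.0000)
after link 2: o_2 = (-3.4641, -2.0000, 5.7321)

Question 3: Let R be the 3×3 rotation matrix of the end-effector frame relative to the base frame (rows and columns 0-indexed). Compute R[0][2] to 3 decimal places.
End-effector z-axis (col 2 of R) = (0.4330,-0.7500,0.5000)
R[0][2] = 0.4330

0.433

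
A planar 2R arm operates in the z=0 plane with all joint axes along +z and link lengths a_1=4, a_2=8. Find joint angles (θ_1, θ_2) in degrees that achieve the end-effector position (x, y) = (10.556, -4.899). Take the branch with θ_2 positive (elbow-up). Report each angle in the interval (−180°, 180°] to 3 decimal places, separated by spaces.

-44.995 29.993

cos θ_2 = (135.4293−4²−8²)/(2·4·8) = 0.8661; θ_2 = 29.9934° (elbow-up)
β = atan2(-4.8990,10.5560) = -24.8958°; ψ = atan2(3.9992,10.9287) = 20.0994°
θ_1 = β − ψ = -44.9952°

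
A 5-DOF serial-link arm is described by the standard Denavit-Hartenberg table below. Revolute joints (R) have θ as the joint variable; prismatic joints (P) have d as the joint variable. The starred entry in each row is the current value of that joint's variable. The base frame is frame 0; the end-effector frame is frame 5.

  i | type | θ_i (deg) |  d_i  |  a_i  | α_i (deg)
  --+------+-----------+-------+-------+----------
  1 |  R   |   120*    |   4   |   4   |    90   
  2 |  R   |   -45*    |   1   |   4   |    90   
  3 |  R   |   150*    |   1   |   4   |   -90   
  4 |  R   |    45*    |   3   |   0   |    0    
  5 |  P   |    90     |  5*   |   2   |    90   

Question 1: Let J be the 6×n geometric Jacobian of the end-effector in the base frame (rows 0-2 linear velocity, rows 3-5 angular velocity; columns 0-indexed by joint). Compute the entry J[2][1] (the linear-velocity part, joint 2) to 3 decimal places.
-1.291

axis z_1 = (0.8660,0.5000,0.0000); lever o_n−o_1 = (-3.3690,-3.4353,1.8764)
cross product → J_v[:, 1] = (0.9382,-1.6250,-1.2906)
J_ω[:, 1] = z_1
entry J[2][1] = -1.2906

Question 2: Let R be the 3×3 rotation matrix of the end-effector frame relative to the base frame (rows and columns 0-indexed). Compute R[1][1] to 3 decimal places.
-0.739

End-effector y-axis (col 1 of R) = (-0.5732,-0.7392,0.3536)
R[1][1] = -0.7392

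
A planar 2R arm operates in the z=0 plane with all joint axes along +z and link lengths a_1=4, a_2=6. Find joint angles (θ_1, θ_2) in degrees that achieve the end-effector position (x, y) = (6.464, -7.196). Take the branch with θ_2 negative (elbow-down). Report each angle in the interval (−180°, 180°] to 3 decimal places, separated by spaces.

-29.995 -30.008

cos θ_2 = (93.5657−4²−6²)/(2·4·6) = 0.8660; θ_2 = -30.0084° (elbow-down)
β = atan2(-7.1960,6.4640) = -48.0674°; ψ = atan2(-3.0008,9.1957) = -18.0726°
θ_1 = β − ψ = -29.9948°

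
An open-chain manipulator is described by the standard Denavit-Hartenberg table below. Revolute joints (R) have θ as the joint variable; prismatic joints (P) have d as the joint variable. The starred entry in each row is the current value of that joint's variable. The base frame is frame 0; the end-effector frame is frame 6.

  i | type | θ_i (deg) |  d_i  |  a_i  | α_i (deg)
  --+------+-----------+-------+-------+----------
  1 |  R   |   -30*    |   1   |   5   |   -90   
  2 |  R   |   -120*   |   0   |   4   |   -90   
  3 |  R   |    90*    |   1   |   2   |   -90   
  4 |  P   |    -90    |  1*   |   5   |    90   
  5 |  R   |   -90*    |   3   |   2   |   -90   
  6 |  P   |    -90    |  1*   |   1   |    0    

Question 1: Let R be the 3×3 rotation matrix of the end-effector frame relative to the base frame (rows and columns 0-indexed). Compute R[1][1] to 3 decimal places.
0.250

End-effector y-axis (col 1 of R) = (-0.4330,0.2500,0.8660)
R[1][1] = 0.2500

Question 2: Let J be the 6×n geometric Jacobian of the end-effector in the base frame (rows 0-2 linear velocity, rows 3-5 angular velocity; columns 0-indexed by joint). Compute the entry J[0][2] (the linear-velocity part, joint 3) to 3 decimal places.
-1.366

axis z_2 = (0.7500,-0.4330,0.5000); lever o_n−o_2 = (5.8170,-1.0490,4.3660)
cross product → J_v[:, 2] = (-1.3660,-0.3660,1.7321)
J_ω[:, 2] = z_2
entry J[0][2] = -1.3660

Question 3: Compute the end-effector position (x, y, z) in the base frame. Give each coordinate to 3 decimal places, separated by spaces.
8.415 -2.549 8.830

after link 1: o_1 = (4.3301, -2.5000, 1.0000)
after link 2: o_2 = (2.5981, -1.5000, 4.4641)
after link 3: o_3 = (2.3481, -3.6651, 4.9641)
after link 4: o_4 = (6.5311, -6.0801, 6.5981)
after link 5: o_5 = (7.1651, -2.9821, 8.3301)
after link 6: o_6 = (8.4151, -2.5490, 8.8301)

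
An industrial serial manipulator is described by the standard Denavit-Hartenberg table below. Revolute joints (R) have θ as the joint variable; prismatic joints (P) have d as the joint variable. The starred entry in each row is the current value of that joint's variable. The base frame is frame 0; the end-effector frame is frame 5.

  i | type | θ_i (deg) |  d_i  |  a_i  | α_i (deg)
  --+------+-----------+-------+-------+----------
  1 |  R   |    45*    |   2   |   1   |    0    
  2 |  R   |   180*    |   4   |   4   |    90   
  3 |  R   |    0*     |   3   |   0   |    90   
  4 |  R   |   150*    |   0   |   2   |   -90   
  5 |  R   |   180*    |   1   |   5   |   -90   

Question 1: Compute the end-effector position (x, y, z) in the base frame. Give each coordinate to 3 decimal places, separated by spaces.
-4.053 -3.157 6.000

after link 1: o_1 = (0.7071, 0.7071, 2.0000)
after link 2: o_2 = (-2.1213, -2.1213, 6.0000)
after link 3: o_3 = (-4.2426, 0.0000, 6.0000)
after link 4: o_4 = (-3.7250, 1.9319, 6.0000)
after link 5: o_5 = (-4.0532, -3.1566, 6.0000)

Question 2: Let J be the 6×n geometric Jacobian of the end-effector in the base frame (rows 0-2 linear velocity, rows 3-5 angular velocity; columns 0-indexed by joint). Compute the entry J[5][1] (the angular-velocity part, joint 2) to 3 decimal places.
axis z_1 = (0.0000,0.0000,1.0000); lever o_n−o_1 = (-4.7603,-3.8637,4.0000)
cross product → J_v[:, 1] = (3.8637,-4.7603,0.0000)
J_ω[:, 1] = z_1
entry J[5][1] = 1.0000

1.000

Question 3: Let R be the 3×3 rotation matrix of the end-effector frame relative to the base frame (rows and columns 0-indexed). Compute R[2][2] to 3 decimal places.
End-effector z-axis (col 2 of R) = (-0.0000,-0.0000,-1.0000)
R[2][2] = -1.0000

-1.000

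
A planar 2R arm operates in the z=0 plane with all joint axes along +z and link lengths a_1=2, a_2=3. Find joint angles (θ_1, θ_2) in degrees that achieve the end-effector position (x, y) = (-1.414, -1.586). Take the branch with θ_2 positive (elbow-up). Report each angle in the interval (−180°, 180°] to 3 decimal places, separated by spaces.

135.009 135.000

cos θ_2 = (4.5148−2²−3²)/(2·2·3) = -0.7071; θ_2 = 134.9995° (elbow-up)
β = atan2(-1.5860,-1.4140) = -131.7186°; ψ = atan2(2.1213,-0.1213) = 93.2727°
θ_1 = β − ψ = -224.9913°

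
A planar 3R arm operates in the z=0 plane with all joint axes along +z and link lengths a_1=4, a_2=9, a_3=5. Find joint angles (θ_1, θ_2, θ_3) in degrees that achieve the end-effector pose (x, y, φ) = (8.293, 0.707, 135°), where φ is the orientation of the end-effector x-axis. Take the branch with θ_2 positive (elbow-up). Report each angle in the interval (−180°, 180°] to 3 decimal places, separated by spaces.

-44.998 44.996 135.001

wrist centre = target − a_3·(cos φ, sin φ) = (11.8285, -2.8285)
cos θ_2 = (147.9148−4²−9²)/(2·4·9) = 0.7072; θ_2 = 44.9965° (elbow-up)
β = atan2(-2.8285,11.8285) = -13.4485°; ψ = atan2(6.3636,10.3644) = 31.5494°
θ_1 = β − ψ = -44.9978°
θ_3 = φ − θ_1 − θ_2 = 135.0014° (wrapped to (-180°,180°])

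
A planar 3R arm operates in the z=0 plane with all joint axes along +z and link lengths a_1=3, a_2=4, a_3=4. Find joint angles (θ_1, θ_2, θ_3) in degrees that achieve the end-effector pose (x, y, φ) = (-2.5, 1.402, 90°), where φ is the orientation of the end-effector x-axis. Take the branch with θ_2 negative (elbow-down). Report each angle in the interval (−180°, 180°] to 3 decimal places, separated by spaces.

wrist centre = target − a_3·(cos φ, sin φ) = (-2.5000, -2.5980)
cos θ_2 = (12.9996−3²−4²)/(2·3·4) = -0.5000; θ_2 = -120.0011° (elbow-down)
β = atan2(-2.5980,-2.5000) = -133.8987°; ψ = atan2(-3.4641,0.9999) = -73.8987°
θ_1 = β − ψ = -60.0000°
θ_3 = φ − θ_1 − θ_2 = -89.9989° (wrapped to (-180°,180°])

-60.000 -120.001 -89.999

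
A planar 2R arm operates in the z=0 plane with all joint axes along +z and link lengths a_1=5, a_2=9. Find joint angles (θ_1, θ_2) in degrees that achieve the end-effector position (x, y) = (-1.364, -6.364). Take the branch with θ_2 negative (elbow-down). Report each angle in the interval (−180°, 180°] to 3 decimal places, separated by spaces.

-0.001 -134.999

cos θ_2 = (42.3610−5²−9²)/(2·5·9) = -0.7071; θ_2 = -134.9995° (elbow-down)
β = atan2(-6.3640,-1.3640) = -102.0972°; ψ = atan2(-6.3640,-1.3639) = -102.0963°
θ_1 = β − ψ = -0.0009°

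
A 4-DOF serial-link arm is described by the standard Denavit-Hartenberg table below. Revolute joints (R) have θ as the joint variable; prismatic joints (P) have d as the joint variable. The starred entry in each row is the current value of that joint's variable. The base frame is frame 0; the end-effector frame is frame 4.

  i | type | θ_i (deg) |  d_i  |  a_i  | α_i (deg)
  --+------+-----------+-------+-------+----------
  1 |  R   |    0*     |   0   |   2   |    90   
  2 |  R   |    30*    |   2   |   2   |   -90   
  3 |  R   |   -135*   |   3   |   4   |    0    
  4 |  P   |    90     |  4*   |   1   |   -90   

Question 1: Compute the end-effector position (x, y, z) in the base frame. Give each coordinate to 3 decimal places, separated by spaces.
-1.605 -5.536 6.002

after link 1: o_1 = (2.0000, 0.0000, 0.0000)
after link 2: o_2 = (3.7321, -2.0000, 1.0000)
after link 3: o_3 = (-0.2174, -4.8284, 2.1839)
after link 4: o_4 = (-1.6051, -5.5355, 6.0015)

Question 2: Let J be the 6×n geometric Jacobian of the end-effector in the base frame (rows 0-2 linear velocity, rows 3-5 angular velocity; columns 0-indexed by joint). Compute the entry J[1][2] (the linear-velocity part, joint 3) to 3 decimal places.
axis z_2 = (-0.5000,-0.0000,0.8660); lever o_n−o_2 = (-5.3371,-3.5355,5.0015)
cross product → J_v[:, 2] = (3.0619,-2.1213,1.7678)
J_ω[:, 2] = z_2
entry J[1][2] = -2.1213

-2.121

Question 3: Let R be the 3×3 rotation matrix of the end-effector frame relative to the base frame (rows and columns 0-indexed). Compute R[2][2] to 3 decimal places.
0.354

End-effector z-axis (col 2 of R) = (0.6124,0.7071,0.3536)
R[2][2] = 0.3536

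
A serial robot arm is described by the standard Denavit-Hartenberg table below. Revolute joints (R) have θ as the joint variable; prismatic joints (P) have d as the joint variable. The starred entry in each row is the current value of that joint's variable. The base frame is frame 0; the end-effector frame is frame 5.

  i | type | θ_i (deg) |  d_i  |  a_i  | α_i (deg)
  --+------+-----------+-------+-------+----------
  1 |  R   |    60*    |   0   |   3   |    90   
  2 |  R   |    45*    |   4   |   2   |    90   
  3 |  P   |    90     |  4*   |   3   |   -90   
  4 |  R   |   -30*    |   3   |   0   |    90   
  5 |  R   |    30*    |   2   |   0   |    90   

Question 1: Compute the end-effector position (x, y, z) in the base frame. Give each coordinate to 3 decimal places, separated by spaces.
8.369 2.496 -4.760

after link 1: o_1 = (1.5000, 2.5981, 0.0000)
after link 2: o_2 = (5.6712, 1.8228, 1.4142)
after link 3: o_3 = (9.6835, 2.7723, -1.4142)
after link 4: o_4 = (8.6228, 0.9352, -3.5355)
after link 5: o_5 = (8.3692, 2.4959, -4.7603)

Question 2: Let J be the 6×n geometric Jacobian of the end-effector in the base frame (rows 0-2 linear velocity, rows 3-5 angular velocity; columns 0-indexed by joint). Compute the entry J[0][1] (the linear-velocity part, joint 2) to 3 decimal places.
2.380

axis z_1 = (0.8660,-0.5000,0.0000); lever o_n−o_1 = (6.8692,-0.1022,-4.7603)
cross product → J_v[:, 1] = (2.3801,4.1225,3.3461)
J_ω[:, 1] = z_1
entry J[0][1] = 2.3801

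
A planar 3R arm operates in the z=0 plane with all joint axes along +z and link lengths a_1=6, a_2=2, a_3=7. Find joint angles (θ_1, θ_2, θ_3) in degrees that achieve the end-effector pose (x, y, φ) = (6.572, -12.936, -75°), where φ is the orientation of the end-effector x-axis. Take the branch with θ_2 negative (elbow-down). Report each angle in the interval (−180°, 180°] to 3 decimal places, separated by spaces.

wrist centre = target − a_3·(cos φ, sin φ) = (4.7603, -6.1745)
cos θ_2 = (60.7848−6²−2²)/(2·6·2) = 0.8660; θ_2 = -29.9990° (elbow-down)
β = atan2(-6.1745,4.7603) = -52.3695°; ψ = atan2(-1.0000,7.7321) = -7.3690°
θ_1 = β − ψ = -45.0004°
θ_3 = φ − θ_1 − θ_2 = -0.0006° (wrapped to (-180°,180°])

-45.000 -29.999 -0.001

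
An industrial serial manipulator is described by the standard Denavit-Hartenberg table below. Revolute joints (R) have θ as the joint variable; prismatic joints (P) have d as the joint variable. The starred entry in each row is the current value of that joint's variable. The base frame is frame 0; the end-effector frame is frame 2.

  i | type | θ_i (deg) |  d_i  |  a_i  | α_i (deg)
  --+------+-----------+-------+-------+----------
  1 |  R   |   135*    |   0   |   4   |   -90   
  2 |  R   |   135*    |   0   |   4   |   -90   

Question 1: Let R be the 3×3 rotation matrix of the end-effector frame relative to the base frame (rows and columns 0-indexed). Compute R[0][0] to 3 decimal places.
End-effector x-axis (col 0 of R) = (0.5000,-0.5000,-0.7071)
R[0][0] = 0.5000

0.500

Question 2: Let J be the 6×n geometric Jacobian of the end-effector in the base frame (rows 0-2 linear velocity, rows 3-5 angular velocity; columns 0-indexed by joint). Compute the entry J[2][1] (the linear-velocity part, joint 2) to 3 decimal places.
axis z_1 = (-0.7071,-0.7071,0.0000); lever o_n−o_1 = (2.0000,-2.0000,-2.8284)
cross product → J_v[:, 1] = (2.0000,-2.0000,2.8284)
J_ω[:, 1] = z_1
entry J[2][1] = 2.8284

2.828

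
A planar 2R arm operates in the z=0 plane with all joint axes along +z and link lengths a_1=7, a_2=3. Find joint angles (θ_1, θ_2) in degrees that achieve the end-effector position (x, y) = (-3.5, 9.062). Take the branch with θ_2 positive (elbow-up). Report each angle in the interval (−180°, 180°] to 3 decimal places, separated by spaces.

cos θ_2 = (94.3698−7²−3²)/(2·7·3) = 0.8659; θ_2 = 30.0088° (elbow-up)
β = atan2(9.0620,-3.5000) = 111.1180°; ψ = atan2(1.5004,9.5978) = 8.8849°
θ_1 = β − ψ = 102.2330°

102.233 30.009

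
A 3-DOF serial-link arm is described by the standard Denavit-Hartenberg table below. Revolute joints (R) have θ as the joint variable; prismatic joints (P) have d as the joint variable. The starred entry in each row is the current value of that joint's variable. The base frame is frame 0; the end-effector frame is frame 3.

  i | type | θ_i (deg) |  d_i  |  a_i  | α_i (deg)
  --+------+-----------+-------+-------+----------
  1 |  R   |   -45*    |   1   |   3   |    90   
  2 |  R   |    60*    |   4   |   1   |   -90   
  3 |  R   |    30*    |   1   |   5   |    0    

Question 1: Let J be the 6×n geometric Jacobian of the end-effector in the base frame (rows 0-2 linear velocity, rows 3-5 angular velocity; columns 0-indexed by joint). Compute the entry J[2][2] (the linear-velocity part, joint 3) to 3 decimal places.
axis z_2 = (-0.6124,0.6124,0.5000); lever o_n−o_2 = (2.6863,0.8492,4.2500)
cross product → J_v[:, 2] = (2.1780,3.9457,-2.1651)
J_ω[:, 2] = z_2
entry J[2][2] = -2.1651

-2.165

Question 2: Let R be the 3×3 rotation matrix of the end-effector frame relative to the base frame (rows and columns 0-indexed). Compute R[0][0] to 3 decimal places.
End-effector x-axis (col 0 of R) = (0.6597,0.0474,0.7500)
R[0][0] = 0.6597

0.660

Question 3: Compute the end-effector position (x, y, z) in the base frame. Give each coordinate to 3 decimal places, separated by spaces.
after link 1: o_1 = (2.1213, -2.1213, 1.0000)
after link 2: o_2 = (-0.3536, -5.3033, 1.8660)
after link 3: o_3 = (2.3328, -4.4541, 6.1160)

2.333 -4.454 6.116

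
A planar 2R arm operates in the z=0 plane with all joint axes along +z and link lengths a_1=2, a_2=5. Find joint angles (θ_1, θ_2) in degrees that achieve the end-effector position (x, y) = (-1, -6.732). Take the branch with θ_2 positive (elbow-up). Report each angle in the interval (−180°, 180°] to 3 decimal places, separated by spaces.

-120.003 30.004

cos θ_2 = (46.3198−2²−5²)/(2·2·5) = 0.8660; θ_2 = 30.0039° (elbow-up)
β = atan2(-6.7320,-1.0000) = -98.4492°; ψ = atan2(2.5003,6.3300) = 21.5537°
θ_1 = β − ψ = -120.0029°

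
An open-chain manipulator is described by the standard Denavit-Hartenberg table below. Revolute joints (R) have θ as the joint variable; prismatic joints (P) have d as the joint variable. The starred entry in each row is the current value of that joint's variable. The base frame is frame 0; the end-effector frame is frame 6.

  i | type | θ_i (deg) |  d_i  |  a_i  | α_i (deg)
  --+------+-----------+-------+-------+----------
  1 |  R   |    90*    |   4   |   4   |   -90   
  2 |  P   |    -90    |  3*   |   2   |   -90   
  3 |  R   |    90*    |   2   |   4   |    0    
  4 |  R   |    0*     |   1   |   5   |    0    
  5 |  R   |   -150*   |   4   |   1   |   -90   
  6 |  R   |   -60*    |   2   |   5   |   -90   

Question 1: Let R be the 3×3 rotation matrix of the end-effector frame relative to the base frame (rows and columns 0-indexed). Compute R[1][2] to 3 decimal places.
-0.500

End-effector z-axis (col 2 of R) = (-0.7500,-0.5000,0.4330)
R[1][2] = -0.5000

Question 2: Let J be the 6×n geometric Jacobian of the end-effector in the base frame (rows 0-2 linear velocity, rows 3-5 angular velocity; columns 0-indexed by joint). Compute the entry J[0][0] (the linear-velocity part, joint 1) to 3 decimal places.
-15.330

axis z_0 = ẑ; lever o_n−o_0 = (3.9689,15.3301,9.4821)
cross product → J_v[:, 0] = (-15.3301,3.9689,0.0000)
J_ω[:, 0] = z_0
entry J[0][0] = -15.3301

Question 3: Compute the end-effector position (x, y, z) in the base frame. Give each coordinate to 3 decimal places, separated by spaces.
3.969 15.330 9.482

after link 1: o_1 = (0.0000, 4.0000, 4.0000)
after link 2: o_2 = (-3.0000, 4.0000, 6.0000)
after link 3: o_3 = (1.0000, 6.0000, 6.0000)
after link 4: o_4 = (6.0000, 7.0000, 6.0000)
after link 5: o_5 = (5.1340, 11.0000, 6.5000)
after link 6: o_6 = (3.9689, 15.3301, 9.4821)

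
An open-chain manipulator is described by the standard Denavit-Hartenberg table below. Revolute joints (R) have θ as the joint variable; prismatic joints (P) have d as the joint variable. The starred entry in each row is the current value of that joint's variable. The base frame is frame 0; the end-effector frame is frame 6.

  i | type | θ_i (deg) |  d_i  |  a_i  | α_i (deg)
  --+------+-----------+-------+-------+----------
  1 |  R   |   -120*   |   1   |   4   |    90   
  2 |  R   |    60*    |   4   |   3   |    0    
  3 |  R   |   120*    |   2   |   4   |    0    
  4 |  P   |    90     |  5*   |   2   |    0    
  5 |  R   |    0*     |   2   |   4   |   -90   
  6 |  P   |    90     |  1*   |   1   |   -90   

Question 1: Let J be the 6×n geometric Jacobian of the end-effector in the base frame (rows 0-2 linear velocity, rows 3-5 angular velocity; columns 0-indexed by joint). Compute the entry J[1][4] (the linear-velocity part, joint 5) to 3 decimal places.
axis z_4 = (-0.8660,0.5000,0.0000); lever o_n−o_4 = (-1.3660,-0.3660,-4.0000)
cross product → J_v[:, 4] = (-2.0000,-3.4641,1.0000)
J_ω[:, 4] = z_4
entry J[1][4] = -3.4641

-3.464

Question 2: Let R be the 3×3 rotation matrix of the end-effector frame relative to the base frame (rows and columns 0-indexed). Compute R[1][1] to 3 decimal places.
End-effector y-axis (col 1 of R) = (0.5000,0.8660,0.0000)
R[1][1] = 0.8660

0.866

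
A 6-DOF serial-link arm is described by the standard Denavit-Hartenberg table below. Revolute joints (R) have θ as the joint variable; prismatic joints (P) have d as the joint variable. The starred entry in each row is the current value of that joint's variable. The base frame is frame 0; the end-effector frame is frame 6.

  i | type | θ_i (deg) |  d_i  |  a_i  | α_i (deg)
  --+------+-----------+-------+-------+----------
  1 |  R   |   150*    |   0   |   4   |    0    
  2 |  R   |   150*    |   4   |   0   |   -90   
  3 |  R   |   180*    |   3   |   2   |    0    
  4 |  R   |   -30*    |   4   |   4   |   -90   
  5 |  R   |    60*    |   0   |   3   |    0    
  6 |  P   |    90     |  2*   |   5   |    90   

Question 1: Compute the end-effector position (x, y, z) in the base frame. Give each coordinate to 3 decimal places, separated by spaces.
after link 1: o_1 = (-3.4641, 2.0000, 0.0000)
after link 2: o_2 = (-3.4641, 2.0000, 4.0000)
after link 3: o_3 = (-1.8660, 5.2321, 4.0000)
after link 4: o_4 = (-0.1340, 10.2321, 2.0000)
after link 5: o_5 = (-3.0335, 10.0580, 1.2500)
after link 6: o_6 = (-3.8236, 6.4264, 5.1471)

-3.824 6.426 5.147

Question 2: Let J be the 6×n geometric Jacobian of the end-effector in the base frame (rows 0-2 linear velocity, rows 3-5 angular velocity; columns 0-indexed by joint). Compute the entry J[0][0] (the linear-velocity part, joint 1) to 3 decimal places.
axis z_0 = ẑ; lever o_n−o_0 = (-3.8236,6.4264,5.1471)
cross product → J_v[:, 0] = (-6.4264,-3.8236,0.0000)
J_ω[:, 0] = z_0
entry J[0][0] = -6.4264

-6.426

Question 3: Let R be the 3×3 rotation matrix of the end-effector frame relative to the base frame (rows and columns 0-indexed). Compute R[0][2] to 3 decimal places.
-0.967

End-effector z-axis (col 2 of R) = (-0.9665,-0.0580,-0.2500)
R[0][2] = -0.9665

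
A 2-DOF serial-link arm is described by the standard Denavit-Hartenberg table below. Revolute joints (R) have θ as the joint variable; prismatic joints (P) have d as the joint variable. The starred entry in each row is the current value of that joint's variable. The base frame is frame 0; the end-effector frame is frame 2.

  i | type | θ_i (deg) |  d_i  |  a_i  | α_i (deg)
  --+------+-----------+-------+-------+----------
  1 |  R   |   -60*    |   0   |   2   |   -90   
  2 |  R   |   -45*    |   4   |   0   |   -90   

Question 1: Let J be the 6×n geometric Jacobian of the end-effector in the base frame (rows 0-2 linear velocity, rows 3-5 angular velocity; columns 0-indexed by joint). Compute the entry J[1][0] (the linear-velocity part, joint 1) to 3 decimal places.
4.464

axis z_0 = ẑ; lever o_n−o_0 = (4.4641,0.2679,0.0000)
cross product → J_v[:, 0] = (-0.2679,4.4641,0.0000)
J_ω[:, 0] = z_0
entry J[1][0] = 4.4641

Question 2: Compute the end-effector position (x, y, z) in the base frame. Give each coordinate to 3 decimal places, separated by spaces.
4.464 0.268 0.000

after link 1: o_1 = (1.0000, -1.7321, 0.0000)
after link 2: o_2 = (4.4641, 0.2679, 0.0000)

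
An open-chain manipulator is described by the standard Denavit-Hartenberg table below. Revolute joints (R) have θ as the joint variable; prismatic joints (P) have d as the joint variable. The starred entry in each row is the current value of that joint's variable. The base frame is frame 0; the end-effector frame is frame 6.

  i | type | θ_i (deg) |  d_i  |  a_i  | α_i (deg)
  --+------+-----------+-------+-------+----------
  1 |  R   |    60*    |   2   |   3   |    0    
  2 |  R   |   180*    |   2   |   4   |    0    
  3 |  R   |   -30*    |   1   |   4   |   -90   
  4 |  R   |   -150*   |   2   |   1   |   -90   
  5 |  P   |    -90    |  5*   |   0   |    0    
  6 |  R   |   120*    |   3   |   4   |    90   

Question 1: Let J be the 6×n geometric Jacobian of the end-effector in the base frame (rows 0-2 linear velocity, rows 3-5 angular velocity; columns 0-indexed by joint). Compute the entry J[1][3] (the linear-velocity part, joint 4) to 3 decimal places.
axis z_3 = (0.5000,-0.8660,0.0000); lever o_n−o_3 = (-0.1160,-0.0670,9.1603)
cross product → J_v[:, 3] = (-7.9330,-4.5801,-0.1340)
J_ω[:, 3] = z_3
entry J[1][3] = -4.5801

-4.580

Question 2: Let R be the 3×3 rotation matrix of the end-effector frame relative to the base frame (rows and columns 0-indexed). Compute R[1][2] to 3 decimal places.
End-effector z-axis (col 2 of R) = (0.8080,-0.5335,0.2500)
R[1][2] = -0.5335

-0.533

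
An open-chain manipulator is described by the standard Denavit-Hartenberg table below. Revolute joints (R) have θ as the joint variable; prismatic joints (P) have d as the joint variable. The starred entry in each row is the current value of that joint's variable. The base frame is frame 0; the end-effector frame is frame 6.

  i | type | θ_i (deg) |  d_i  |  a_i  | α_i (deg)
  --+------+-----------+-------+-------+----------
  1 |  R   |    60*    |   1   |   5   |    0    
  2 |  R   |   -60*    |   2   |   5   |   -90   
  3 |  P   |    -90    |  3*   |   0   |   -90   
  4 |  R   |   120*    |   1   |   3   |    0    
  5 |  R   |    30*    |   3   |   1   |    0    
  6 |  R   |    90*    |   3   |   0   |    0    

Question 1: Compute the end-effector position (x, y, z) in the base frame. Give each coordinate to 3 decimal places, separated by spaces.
14.500 4.232 0.634

after link 1: o_1 = (2.5000, 4.3301, 1.0000)
after link 2: o_2 = (7.5000, 4.3301, 3.0000)
after link 3: o_3 = (7.5000, 7.3301, 3.0000)
after link 4: o_4 = (8.5000, 4.7321, 1.5000)
after link 5: o_5 = (11.5000, 4.2321, 0.6340)
after link 6: o_6 = (14.5000, 4.2321, 0.6340)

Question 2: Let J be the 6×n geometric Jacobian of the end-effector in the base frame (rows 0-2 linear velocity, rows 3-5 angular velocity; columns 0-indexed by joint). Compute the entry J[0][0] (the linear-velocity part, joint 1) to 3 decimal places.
-4.232

axis z_0 = ẑ; lever o_n−o_0 = (14.5000,4.2321,0.6340)
cross product → J_v[:, 0] = (-4.2321,14.5000,0.0000)
J_ω[:, 0] = z_0
entry J[0][0] = -4.2321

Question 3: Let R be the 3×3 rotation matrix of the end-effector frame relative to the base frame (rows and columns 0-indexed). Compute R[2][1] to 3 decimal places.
0.866

End-effector y-axis (col 1 of R) = (0.0000,0.5000,0.8660)
R[2][1] = 0.8660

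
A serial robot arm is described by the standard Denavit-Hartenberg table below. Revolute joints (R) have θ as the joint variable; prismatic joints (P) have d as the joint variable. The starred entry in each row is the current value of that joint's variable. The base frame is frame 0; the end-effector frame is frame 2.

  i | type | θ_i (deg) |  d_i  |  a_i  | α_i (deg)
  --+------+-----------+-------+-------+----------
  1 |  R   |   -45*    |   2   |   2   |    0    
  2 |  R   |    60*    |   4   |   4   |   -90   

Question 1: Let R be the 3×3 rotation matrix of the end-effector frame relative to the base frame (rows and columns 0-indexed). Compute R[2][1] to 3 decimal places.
End-effector y-axis (col 1 of R) = (-0.0000,0.0000,-1.0000)
R[2][1] = -1.0000

-1.000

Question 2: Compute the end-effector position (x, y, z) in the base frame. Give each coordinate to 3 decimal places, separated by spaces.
5.278 -0.379 6.000

after link 1: o_1 = (1.4142, -1.4142, 2.0000)
after link 2: o_2 = (5.2779, -0.3789, 6.0000)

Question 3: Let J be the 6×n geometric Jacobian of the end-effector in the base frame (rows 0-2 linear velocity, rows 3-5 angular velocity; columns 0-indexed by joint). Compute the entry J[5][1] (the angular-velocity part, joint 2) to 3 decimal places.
axis z_1 = (0.0000,0.0000,1.0000); lever o_n−o_1 = (3.8637,1.0353,4.0000)
cross product → J_v[:, 1] = (-1.0353,3.8637,0.0000)
J_ω[:, 1] = z_1
entry J[5][1] = 1.0000

1.000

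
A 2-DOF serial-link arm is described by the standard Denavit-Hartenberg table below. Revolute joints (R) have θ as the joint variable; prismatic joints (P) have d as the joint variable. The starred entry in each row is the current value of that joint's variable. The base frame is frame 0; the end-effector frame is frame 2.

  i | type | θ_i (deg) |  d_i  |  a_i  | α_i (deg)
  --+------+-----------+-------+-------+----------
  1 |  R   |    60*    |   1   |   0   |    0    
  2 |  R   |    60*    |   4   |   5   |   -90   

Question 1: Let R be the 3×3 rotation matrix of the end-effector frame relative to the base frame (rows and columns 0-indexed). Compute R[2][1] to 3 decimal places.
End-effector y-axis (col 1 of R) = (-0.0000,-0.0000,-1.0000)
R[2][1] = -1.0000

-1.000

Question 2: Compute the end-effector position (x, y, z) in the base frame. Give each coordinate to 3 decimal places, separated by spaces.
-2.500 4.330 5.000

after link 1: o_1 = (0.0000, 0.0000, 1.0000)
after link 2: o_2 = (-2.5000, 4.3301, 5.0000)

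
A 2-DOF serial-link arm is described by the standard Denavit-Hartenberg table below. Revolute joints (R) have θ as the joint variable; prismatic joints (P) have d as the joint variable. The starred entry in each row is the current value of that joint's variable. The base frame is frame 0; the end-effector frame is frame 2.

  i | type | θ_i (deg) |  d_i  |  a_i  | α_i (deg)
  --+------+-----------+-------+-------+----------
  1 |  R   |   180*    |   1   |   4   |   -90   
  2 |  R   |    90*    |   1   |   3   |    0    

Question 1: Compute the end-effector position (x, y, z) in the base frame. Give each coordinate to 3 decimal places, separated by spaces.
-4.000 -1.000 -2.000

after link 1: o_1 = (-4.0000, 0.0000, 1.0000)
after link 2: o_2 = (-4.0000, -1.0000, -2.0000)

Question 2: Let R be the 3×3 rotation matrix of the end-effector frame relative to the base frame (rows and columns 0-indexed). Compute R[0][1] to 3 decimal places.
1.000

End-effector y-axis (col 1 of R) = (1.0000,-0.0000,-0.0000)
R[0][1] = 1.0000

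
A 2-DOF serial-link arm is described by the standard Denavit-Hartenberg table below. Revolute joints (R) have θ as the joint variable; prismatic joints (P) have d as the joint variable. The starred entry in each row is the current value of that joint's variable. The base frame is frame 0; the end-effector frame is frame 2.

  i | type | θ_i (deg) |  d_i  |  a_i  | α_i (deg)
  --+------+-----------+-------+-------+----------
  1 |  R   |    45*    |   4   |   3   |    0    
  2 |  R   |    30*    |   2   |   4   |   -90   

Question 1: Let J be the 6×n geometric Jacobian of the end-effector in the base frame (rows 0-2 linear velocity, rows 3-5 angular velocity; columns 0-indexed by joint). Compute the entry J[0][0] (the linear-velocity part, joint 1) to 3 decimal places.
axis z_0 = ẑ; lever o_n−o_0 = (3.1566,5.9850,6.0000)
cross product → J_v[:, 0] = (-5.9850,3.1566,0.0000)
J_ω[:, 0] = z_0
entry J[0][0] = -5.9850

-5.985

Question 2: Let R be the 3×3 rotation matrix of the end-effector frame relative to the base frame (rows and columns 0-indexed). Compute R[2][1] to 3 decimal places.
-1.000

End-effector y-axis (col 1 of R) = (-0.0000,0.0000,-1.0000)
R[2][1] = -1.0000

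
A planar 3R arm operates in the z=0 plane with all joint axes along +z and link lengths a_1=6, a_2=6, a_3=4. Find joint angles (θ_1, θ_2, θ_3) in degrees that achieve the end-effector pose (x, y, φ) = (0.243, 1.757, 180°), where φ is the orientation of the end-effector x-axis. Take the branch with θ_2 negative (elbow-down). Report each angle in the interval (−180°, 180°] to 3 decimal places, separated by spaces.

89.993 -134.998 -134.995

wrist centre = target − a_3·(cos φ, sin φ) = (4.2430, 1.7570)
cos θ_2 = (21.0901−6²−6²)/(2·6·6) = -0.7071; θ_2 = -134.9980° (elbow-down)
β = atan2(1.7570,4.2430) = 22.4941°; ψ = atan2(-4.2428,1.7575) = -67.4990°
θ_1 = β − ψ = 89.9931°
θ_3 = φ − θ_1 − θ_2 = -134.9951° (wrapped to (-180°,180°])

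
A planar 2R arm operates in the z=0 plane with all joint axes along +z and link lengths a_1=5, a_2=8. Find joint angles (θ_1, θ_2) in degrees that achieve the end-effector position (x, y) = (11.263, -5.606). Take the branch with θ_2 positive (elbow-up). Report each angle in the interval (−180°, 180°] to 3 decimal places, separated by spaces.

cos θ_2 = (158.2824−5²−8²)/(2·5·8) = 0.8660; θ_2 = 29.9995° (elbow-up)
β = atan2(-5.6060,11.2630) = -26.4612°; ψ = atan2(3.9999,11.9282) = 18.5380°
θ_1 = β − ψ = -44.9992°

-44.999 29.999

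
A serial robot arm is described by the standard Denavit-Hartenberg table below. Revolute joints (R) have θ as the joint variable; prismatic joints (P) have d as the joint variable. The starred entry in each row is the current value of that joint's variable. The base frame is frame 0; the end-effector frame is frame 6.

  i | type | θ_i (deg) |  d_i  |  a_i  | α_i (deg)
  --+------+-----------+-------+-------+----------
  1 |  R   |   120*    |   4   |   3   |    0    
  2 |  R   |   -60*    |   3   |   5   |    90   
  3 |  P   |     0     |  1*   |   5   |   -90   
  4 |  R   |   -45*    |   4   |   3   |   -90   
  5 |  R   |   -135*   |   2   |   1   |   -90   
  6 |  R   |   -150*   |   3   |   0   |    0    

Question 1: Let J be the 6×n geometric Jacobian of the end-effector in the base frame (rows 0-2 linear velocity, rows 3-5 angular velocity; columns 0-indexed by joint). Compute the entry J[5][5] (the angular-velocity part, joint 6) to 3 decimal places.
axis z_5 = (0.6830,0.1830,0.7071); lever o_n−o_5 = (2.0490,0.5490,2.1213)
cross product → J_v[:, 5] = (0.0000,-0.0000,-0.0000)
J_ω[:, 5] = z_5
entry J[5][5] = 0.7071

0.707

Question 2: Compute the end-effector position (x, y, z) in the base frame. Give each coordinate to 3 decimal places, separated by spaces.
8.112 13.833 13.828

after link 1: o_1 = (-1.5000, 2.5981, 4.0000)
after link 2: o_2 = (1.0000, 6.9282, 7.0000)
after link 3: o_3 = (4.3660, 10.7583, 7.0000)
after link 4: o_4 = (7.2638, 11.5348, 11.0000)
after link 5: o_5 = (6.0632, 13.2836, 11.7071)
after link 6: o_6 = (8.1122, 13.8327, 13.8284)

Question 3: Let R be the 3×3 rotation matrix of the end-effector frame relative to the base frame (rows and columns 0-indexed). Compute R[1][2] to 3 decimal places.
End-effector z-axis (col 2 of R) = (0.6830,0.1830,0.7071)
R[1][2] = 0.1830

0.183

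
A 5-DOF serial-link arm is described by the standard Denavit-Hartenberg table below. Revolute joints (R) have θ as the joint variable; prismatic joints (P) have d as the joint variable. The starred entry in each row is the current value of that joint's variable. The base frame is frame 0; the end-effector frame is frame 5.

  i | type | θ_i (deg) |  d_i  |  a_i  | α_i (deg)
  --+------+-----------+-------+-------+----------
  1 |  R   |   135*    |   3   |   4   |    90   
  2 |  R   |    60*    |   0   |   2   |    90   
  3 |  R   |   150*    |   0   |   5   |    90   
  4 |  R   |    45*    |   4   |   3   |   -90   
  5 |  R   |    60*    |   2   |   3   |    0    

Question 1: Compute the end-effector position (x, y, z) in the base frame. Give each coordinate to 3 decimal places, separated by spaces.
-1.274 7.777 -2.035

after link 1: o_1 = (-2.8284, 2.8284, 3.0000)
after link 2: o_2 = (-3.5355, 3.5355, 4.7321)
after link 3: o_3 = (-0.2368, 3.7724, 0.9821)
after link 4: o_4 = (1.6060, 8.3285, 0.0625)
after link 5: o_5 = (-1.2745, 7.7770, -2.0348)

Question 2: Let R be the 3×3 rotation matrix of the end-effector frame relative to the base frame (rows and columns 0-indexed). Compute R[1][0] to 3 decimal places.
-0.450

End-effector x-axis (col 0 of R) = (-0.3605,-0.4502,-0.8169)
R[1][0] = -0.4502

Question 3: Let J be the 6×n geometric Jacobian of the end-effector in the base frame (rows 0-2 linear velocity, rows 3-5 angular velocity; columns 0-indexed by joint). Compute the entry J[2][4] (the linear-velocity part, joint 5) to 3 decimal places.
1.647

axis z_4 = (-0.8995,0.3995,0.1768); lever o_n−o_4 = (-2.8805,-0.5515,-2.0973)
cross product → J_v[:, 4] = (-0.7404,-2.3957,1.6469)
J_ω[:, 4] = z_4
entry J[2][4] = 1.6469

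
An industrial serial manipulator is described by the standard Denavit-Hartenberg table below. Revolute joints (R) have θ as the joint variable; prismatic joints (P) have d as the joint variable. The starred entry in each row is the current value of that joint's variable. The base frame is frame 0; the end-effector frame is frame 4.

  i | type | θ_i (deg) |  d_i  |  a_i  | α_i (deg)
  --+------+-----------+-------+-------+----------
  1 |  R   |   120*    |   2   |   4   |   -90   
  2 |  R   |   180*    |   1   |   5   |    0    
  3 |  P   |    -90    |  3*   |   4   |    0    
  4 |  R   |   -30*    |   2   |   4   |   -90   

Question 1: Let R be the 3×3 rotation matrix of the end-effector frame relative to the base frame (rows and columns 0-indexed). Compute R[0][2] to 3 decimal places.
0.433

End-effector z-axis (col 2 of R) = (0.4330,-0.7500,-0.5000)
R[0][2] = 0.4330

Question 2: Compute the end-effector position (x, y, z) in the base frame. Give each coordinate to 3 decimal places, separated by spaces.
-5.696 -2.134 -5.464

after link 1: o_1 = (-2.0000, 3.4641, 2.0000)
after link 2: o_2 = (-0.3660, -1.3660, 2.0000)
after link 3: o_3 = (-2.9641, -2.8660, -2.0000)
after link 4: o_4 = (-5.6962, -2.1340, -5.4641)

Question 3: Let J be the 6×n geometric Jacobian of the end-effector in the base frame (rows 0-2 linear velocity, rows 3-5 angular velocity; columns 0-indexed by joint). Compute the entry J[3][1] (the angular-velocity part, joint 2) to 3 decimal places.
axis z_1 = (-0.8660,-0.5000,0.0000); lever o_n−o_1 = (-3.6962,-5.5981,-7.4641)
cross product → J_v[:, 1] = (3.7321,-6.4641,3.0000)
J_ω[:, 1] = z_1
entry J[3][1] = -0.8660

-0.866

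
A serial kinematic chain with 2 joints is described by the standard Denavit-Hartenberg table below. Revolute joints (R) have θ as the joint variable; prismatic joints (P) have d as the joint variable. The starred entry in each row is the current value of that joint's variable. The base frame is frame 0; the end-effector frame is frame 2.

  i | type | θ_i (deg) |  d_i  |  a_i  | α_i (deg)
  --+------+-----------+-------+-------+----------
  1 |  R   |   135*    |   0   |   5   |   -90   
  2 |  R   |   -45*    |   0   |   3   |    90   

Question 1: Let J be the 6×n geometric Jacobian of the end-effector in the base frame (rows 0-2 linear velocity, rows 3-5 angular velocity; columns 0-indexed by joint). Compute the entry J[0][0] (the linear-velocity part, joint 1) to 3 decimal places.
-5.036

axis z_0 = ẑ; lever o_n−o_0 = (-5.0355,5.0355,2.1213)
cross product → J_v[:, 0] = (-5.0355,-5.0355,0.0000)
J_ω[:, 0] = z_0
entry J[0][0] = -5.0355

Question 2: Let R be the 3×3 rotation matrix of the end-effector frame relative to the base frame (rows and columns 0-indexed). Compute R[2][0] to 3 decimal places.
0.707

End-effector x-axis (col 0 of R) = (-0.5000,0.5000,0.7071)
R[2][0] = 0.7071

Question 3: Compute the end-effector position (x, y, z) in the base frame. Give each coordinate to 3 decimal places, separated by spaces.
after link 1: o_1 = (-3.5355, 3.5355, 0.0000)
after link 2: o_2 = (-5.0355, 5.0355, 2.1213)

-5.036 5.036 2.121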